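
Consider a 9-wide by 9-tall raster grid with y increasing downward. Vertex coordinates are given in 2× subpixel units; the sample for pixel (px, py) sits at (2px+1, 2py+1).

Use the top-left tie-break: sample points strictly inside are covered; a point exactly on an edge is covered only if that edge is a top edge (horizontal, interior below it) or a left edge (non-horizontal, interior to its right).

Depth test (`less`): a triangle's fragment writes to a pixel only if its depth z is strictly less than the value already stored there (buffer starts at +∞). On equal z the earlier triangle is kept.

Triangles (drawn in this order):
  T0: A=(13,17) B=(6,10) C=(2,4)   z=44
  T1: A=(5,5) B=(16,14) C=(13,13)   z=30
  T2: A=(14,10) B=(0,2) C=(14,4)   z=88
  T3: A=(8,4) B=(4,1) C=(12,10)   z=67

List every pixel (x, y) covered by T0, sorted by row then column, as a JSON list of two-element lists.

T0:
  2·area = 14
  edge (13, 17)→(6, 10): d=(-7,-7) top-left  bias=+0
  edge (6, 10)→(2, 4): d=(-4,-6) top-left  bias=+0
  edge (2, 4)→(13, 17): d=(11,13) right/bottom  bias=-1
    (0,2)@(1, 5): e=[0,-10,24] → ·  [on edge]
    (1,3)@(3, 7): e=[0,-6,20] → ·  [on edge]
    (2,4)@(5, 9): e=[0,-2,16] → ·  [on edge]
    (3,5)@(7, 11): e=[0,2,12] → #  [on edge]
    (4,5)@(9, 11): e=[14,14,-14] → ·
    (3,6)@(7, 13): e=[-14,-6,34] → ·
    (4,6)@(9, 13): e=[0,6,8] → #  [on edge]
    (5,6)@(11, 13): e=[14,18,-18] → ·
    (4,7)@(9, 15): e=[-14,-2,30] → ·
    (5,7)@(11, 15): e=[0,10,4] → #  [on edge]
    (6,7)@(13, 15): e=[14,22,-22] → ·
    (5,8)@(11, 17): e=[-14,2,26] → ·
    (6,8)@(13, 17): e=[0,14,0] → ·  [on edge]
  covered (3 px):
    · · · · · · · · ·
    · · · · · · · · ·
    · · · · · · · · ·
    · · · · · · · · ·
    · · · · · · · · ·
    · · · # · · · · ·
    · · · · # · · · ·
    · · · · · # · · ·
    · · · · · · · · ·
T1:
  2·area = 16
  edge (5, 5)→(16, 14): d=(11,9) right/bottom  bias=-1
  edge (16, 14)→(13, 13): d=(-3,-1) top-left  bias=+0
  edge (13, 13)→(5, 5): d=(-8,-8) top-left  bias=+0
    (0,0)@(1, 1): e=[-8,24,0] → ·  [on edge]
    (1,1)@(3, 3): e=[-4,20,0] → ·  [on edge]
    (2,2)@(5, 5): e=[0,16,0] → ·  [on edge]
    (3,3)@(7, 7): e=[4,12,0] → #  [on edge]
    (4,3)@(9, 7): e=[-14,14,16] → ·
    (0,4)@(1, 9): e=[80,0,-64] → ·  [on edge]
    (3,4)@(7, 9): e=[26,6,-16] → ·
    (4,4)@(9, 9): e=[8,8,0] → #  [on edge]
    (5,4)@(11, 9): e=[-10,10,16] → ·
    (3,5)@(7, 11): e=[48,0,-32] → ·  [on edge]
    (4,5)@(9, 11): e=[30,2,-16] → ·
    (5,5)@(11, 11): e=[12,4,0] → #  [on edge]
    (6,6)@(13, 13): e=[16,0,0] → #  [on edge]
    (7,7)@(15, 15): e=[20,-4,0] → ·  [on edge]
    (8,8)@(17, 17): e=[24,-8,0] → ·  [on edge]
  covered (4 px):
    · · · · · · · · ·
    · · · · · · · · ·
    · · · · · · · · ·
    · · · # · · · · ·
    · · · · # · · · ·
    · · · · · # · · ·
    · · · · · · # · ·
    · · · · · · · · ·
    · · · · · · · · ·
T2:
  2·area = 84
  edge (14, 10)→(0, 2): d=(-14,-8) top-left  bias=+0
  edge (0, 2)→(14, 4): d=(14,2) right/bottom  bias=-1
  edge (14, 4)→(14, 10): d=(0,6) right/bottom  bias=-1
    (1,1)@(3, 3): e=[10,8,66] → #
    (2,1)@(5, 3): e=[26,4,54] → #
    (3,1)@(7, 3): e=[42,0,42] → ·  [on edge]
    (1,2)@(3, 5): e=[-18,36,66] → ·
    (2,2)@(5, 5): e=[-2,32,54] → ·
    (3,2)@(7, 5): e=[14,28,42] → #
    (4,2)@(9, 5): e=[30,24,30] → #
    (5,2)@(11, 5): e=[46,20,18] → #
    (6,2)@(13, 5): e=[62,16,6] → #
    (7,2)@(15, 5): e=[78,12,-6] → ·
    (3,3)@(7, 7): e=[-14,56,42] → ·
    (4,3)@(9, 7): e=[2,52,30] → #
  covered (10 px):
    · · · · · · · · ·
    · # # · · · · · ·
    · · · # # # # · ·
    · · · · # # # · ·
    · · · · · · # · ·
    · · · · · · · · ·
    · · · · · · · · ·
    · · · · · · · · ·
    · · · · · · · · ·
T3:
  2·area = 12  (B↔C swapped to make it positive)
  edge (8, 4)→(12, 10): d=(4,6) right/bottom  bias=-1
  edge (12, 10)→(4, 1): d=(-8,-9) top-left  bias=+0
  edge (4, 1)→(8, 4): d=(4,3) right/bottom  bias=-1
  covered (0 px):
    · · · · · · · · ·
    · · · · · · · · ·
    · · · · · · · · ·
    · · · · · · · · ·
    · · · · · · · · ·
    · · · · · · · · ·
    · · · · · · · · ·
    · · · · · · · · ·
    · · · · · · · · ·

Final: [[3,5],[4,6],[5,7]]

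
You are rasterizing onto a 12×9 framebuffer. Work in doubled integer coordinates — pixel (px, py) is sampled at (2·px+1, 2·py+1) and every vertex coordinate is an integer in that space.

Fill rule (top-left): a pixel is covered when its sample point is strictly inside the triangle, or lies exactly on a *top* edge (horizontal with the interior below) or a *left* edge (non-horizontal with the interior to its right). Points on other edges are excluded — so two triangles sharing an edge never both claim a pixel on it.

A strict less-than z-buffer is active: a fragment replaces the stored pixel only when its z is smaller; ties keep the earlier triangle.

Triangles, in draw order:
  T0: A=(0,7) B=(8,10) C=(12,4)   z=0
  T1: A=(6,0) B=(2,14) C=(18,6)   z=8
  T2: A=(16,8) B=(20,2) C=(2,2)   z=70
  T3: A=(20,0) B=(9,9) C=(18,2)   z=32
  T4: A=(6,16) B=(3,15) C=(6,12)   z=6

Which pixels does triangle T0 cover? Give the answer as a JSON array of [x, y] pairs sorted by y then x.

T0:
  2·area = 60  (B↔C swapped to make it positive)
  edge (0, 7)→(12, 4): d=(12,-3) top-left  bias=+0
  edge (12, 4)→(8, 10): d=(-4,6) right/bottom  bias=-1
  edge (8, 10)→(0, 7): d=(-8,-3) top-left  bias=+0
    (4,2)@(9, 5): e=[3,14,43] → X
    (5,2)@(11, 5): e=[9,2,49] → X
    (6,2)@(13, 5): e=[15,-10,55] → .
    (0,3)@(1, 7): e=[3,54,3] → X
    (1,3)@(3, 7): e=[9,42,9] → X
    (2,3)@(5, 7): e=[15,30,15] → X
    (3,3)@(7, 7): e=[21,18,21] → X
    (5,3)@(11, 7): e=[33,-6,33] → .
    (0,4)@(1, 9): e=[27,46,-13] → .
    (1,4)@(3, 9): e=[33,34,-7] → .
    (2,4)@(5, 9): e=[39,22,-1] → .
    (3,4)@(7, 9): e=[45,10,5] → X
  covered (8 px):
    . . . . . . . . . . . .
    . . . . . . . . . . . .
    . . . . X X . . . . . .
    X X X X X . . . . . . .
    . . . X . . . . . . . .
    . . . . . . . . . . . .
    . . . . . . . . . . . .
    . . . . . . . . . . . .
    . . . . . . . . . . . .
T1:
  2·area = 192  (B↔C swapped to make it positive)
  edge (6, 0)→(18, 6): d=(12,6) right/bottom  bias=-1
  edge (18, 6)→(2, 14): d=(-16,8) right/bottom  bias=-1
  edge (2, 14)→(6, 0): d=(4,-14) top-left  bias=+0
    (3,0)@(7, 1): e=[6,168,18] → X
    (4,0)@(9, 1): e=[-6,152,46] → .
    (3,1)@(7, 3): e=[30,136,26] → X
    (4,1)@(9, 3): e=[18,120,54] → X
    (5,1)@(11, 3): e=[6,104,82] → X
    (6,1)@(13, 3): e=[-6,88,110] → .
    (2,2)@(5, 5): e=[66,120,6] → X
    (6,2)@(13, 5): e=[18,56,118] → X
    (7,2)@(15, 5): e=[6,40,146] → X
    (8,2)@(17, 5): e=[-6,24,174] → .
    (2,3)@(5, 7): e=[90,88,14] → X
    (8,3)@(17, 7): e=[18,-8,182] → .
  covered (24 px):
    . . . X . . . . . . . .
    . . . X X X . . . . . .
    . . X X X X X X . . . .
    . . X X X X X X . . . .
    . . X X X X . . . . . .
    . X X X . . . . . . . .
    . X . . . . . . . . . .
    . . . . . . . . . . . .
    . . . . . . . . . . . .
T2:
  2·area = 108  (B↔C swapped to make it positive)
  edge (16, 8)→(2, 2): d=(-14,-6) top-left  bias=+0
  edge (2, 2)→(20, 2): d=(18,0) top-left  bias=+0
  edge (20, 2)→(16, 8): d=(-4,6) right/bottom  bias=-1
    (2,1)@(5, 3): e=[4,18,86] → X
    (3,1)@(7, 3): e=[16,18,74] → X
    (4,1)@(9, 3): e=[28,18,62] → X
    (5,1)@(11, 3): e=[40,18,50] → X
    (6,1)@(13, 3): e=[52,18,38] → X
    (7,1)@(15, 3): e=[64,18,26] → X
    (8,1)@(17, 3): e=[76,18,14] → X
    (9,1)@(19, 3): e=[88,18,2] → X
    (10,1)@(21, 3): e=[100,18,-10] → .
    (2,2)@(5, 5): e=[-24,54,78] → .
    (3,2)@(7, 5): e=[-12,54,66] → .
    (4,2)@(9, 5): e=[0,54,54] → X  [on edge]
    (11,5)@(23, 11): e=[0,162,-54] → .  [on edge]
  covered (14 px):
    . . . . . . . . . . . .
    . . X X X X X X X X . .
    . . . . X X X X X . . .
    . . . . . . . X . . . .
    . . . . . . . . . . . .
    . . . . . . . . . . . .
    . . . . . . . . . . . .
    . . . . . . . . . . . .
    . . . . . . . . . . . .
T3:
  2·area = 4  (B↔C swapped to make it positive)
  edge (20, 0)→(18, 2): d=(-2,2) right/bottom  bias=-1
  edge (18, 2)→(9, 9): d=(-9,7) right/bottom  bias=-1
  edge (9, 9)→(20, 0): d=(11,-9) top-left  bias=+0
    (9,0)@(19, 1): e=[0,2,2] → .  [on edge]
    (8,1)@(17, 3): e=[0,-2,6] → .  [on edge]
    (7,2)@(15, 5): e=[0,-6,10] → .  [on edge]
    (6,3)@(13, 7): e=[0,-10,14] → .  [on edge]
    (4,4)@(9, 9): e=[4,0,0] → .  [on edge]
    (5,4)@(11, 9): e=[0,-14,18] → .  [on edge]
    (4,5)@(9, 11): e=[0,-18,22] → .  [on edge]
    (3,6)@(7, 13): e=[0,-22,26] → .  [on edge]
    (2,7)@(5, 15): e=[0,-26,30] → .  [on edge]
    (1,8)@(3, 17): e=[0,-30,34] → .  [on edge]
  covered (0 px):
    . . . . . . . . . . . .
    . . . . . . . . . . . .
    . . . . . . . . . . . .
    . . . . . . . . . . . .
    . . . . . . . . . . . .
    . . . . . . . . . . . .
    . . . . . . . . . . . .
    . . . . . . . . . . . .
    . . . . . . . . . . . .
T4:
  2·area = 12
  edge (6, 16)→(3, 15): d=(-3,-1) top-left  bias=+0
  edge (3, 15)→(6, 12): d=(3,-3) top-left  bias=+0
  edge (6, 12)→(6, 16): d=(0,4) right/bottom  bias=-1
    (8,0)@(17, 1): e=[56,0,-44] → .  [on edge]
    (7,1)@(15, 3): e=[48,0,-36] → .  [on edge]
    (6,2)@(13, 5): e=[40,0,-28] → .  [on edge]
    (5,3)@(11, 7): e=[32,0,-20] → .  [on edge]
    (4,4)@(9, 9): e=[24,0,-12] → .  [on edge]
    (3,5)@(7, 11): e=[16,0,-4] → .  [on edge]
    (2,6)@(5, 13): e=[8,0,4] → X  [on edge]
    (3,6)@(7, 13): e=[10,6,-4] → .
    (1,7)@(3, 15): e=[0,0,12] → X  [on edge]
    (3,7)@(7, 15): e=[4,12,-4] → .
    (0,8)@(1, 17): e=[-8,0,20] → .  [on edge]
    (1,8)@(3, 17): e=[-6,6,12] → .
    (4,8)@(9, 17): e=[0,24,-12] → .  [on edge]
  covered (3 px):
    . . . . . . . . . . . .
    . . . . . . . . . . . .
    . . . . . . . . . . . .
    . . . . . . . . . . . .
    . . . . . . . . . . . .
    . . . . . . . . . . . .
    . . X . . . . . . . . .
    . X X . . . . . . . . .
    . . . . . . . . . . . .

Answer: [[4,2],[5,2],[0,3],[1,3],[2,3],[3,3],[4,3],[3,4]]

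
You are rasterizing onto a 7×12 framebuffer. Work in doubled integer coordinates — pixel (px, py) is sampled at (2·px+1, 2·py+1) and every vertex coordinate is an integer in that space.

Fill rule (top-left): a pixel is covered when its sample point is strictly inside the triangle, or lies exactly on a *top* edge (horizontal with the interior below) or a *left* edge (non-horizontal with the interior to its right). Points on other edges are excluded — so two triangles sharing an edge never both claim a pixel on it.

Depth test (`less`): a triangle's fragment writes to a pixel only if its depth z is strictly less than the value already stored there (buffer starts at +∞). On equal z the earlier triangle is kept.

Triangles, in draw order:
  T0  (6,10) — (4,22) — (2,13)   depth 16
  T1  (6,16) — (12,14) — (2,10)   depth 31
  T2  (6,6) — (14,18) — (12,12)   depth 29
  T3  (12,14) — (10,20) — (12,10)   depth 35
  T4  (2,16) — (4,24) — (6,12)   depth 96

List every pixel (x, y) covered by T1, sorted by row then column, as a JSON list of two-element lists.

T0:
  2·area = 42
  edge (6, 10)→(4, 22): d=(-2,12) right/bottom  bias=-1
  edge (4, 22)→(2, 13): d=(-2,-9) top-left  bias=+0
  edge (2, 13)→(6, 10): d=(4,-3) top-left  bias=+0
    (2,5)@(5, 11): e=[10,31,1] → #
    (3,5)@(7, 11): e=[-14,49,7] → ·
    (1,6)@(3, 13): e=[30,9,3] → #
    (3,6)@(7, 13): e=[-18,45,15] → ·
    (1,7)@(3, 15): e=[26,5,11] → #
    (3,7)@(7, 15): e=[-22,41,23] → ·
    (1,8)@(3, 17): e=[22,1,19] → #
    (2,8)@(5, 17): e=[-2,19,25] → ·
    (1,9)@(3, 19): e=[18,-3,27] → ·
  covered (6 px):
    · · · · · · ·
    · · · · · · ·
    · · · · · · ·
    · · · · · · ·
    · · · · · · ·
    · · # · · · ·
    · # # · · · ·
    · # # · · · ·
    · # · · · · ·
    · · · · · · ·
    · · · · · · ·
    · · · · · · ·
T1:
  2·area = 44  (B↔C swapped to make it positive)
  edge (6, 16)→(2, 10): d=(-4,-6) top-left  bias=+0
  edge (2, 10)→(12, 14): d=(10,4) right/bottom  bias=-1
  edge (12, 14)→(6, 16): d=(-6,2) right/bottom  bias=-1
    (1,5)@(3, 11): e=[2,6,36] → #
    (2,5)@(5, 11): e=[14,-2,32] → ·
    (1,6)@(3, 13): e=[-6,26,24] → ·
    (2,6)@(5, 13): e=[6,18,20] → #
    (3,6)@(7, 13): e=[18,10,16] → #
    (4,6)@(9, 13): e=[30,2,12] → #
    (5,6)@(11, 13): e=[42,-6,8] → ·
    (2,7)@(5, 15): e=[-2,38,8] → ·
    (3,7)@(7, 15): e=[10,30,4] → #
    (4,7)@(9, 15): e=[22,22,0] → ·  [on edge]
    (1,8)@(3, 17): e=[-22,66,0] → ·  [on edge]
    (3,8)@(7, 17): e=[2,50,-8] → ·
  covered (5 px):
    · · · · · · ·
    · · · · · · ·
    · · · · · · ·
    · · · · · · ·
    · · · · · · ·
    · # · · · · ·
    · · # # # · ·
    · · · # · · ·
    · · · · · · ·
    · · · · · · ·
    · · · · · · ·
    · · · · · · ·
T2:
  2·area = 24  (B↔C swapped to make it positive)
  edge (6, 6)→(12, 12): d=(6,6) right/bottom  bias=-1
  edge (12, 12)→(14, 18): d=(2,6) right/bottom  bias=-1
  edge (14, 18)→(6, 6): d=(-8,-12) top-left  bias=+0
    (0,0)@(1, 1): e=[0,44,-20] → ·  [on edge]
    (1,1)@(3, 3): e=[0,36,-12] → ·  [on edge]
    (4,1)@(9, 3): e=[-36,0,60] → ·  [on edge]
    (2,2)@(5, 5): e=[0,28,-4] → ·  [on edge]
    (3,3)@(7, 7): e=[0,20,4] → ·  [on edge]
    (4,4)@(9, 9): e=[0,12,12] → ·  [on edge]
    (5,4)@(11, 9): e=[-12,0,36] → ·  [on edge]
    (5,5)@(11, 11): e=[0,4,20] → ·  [on edge]
    (5,6)@(11, 13): e=[12,8,4] → #
    (6,6)@(13, 13): e=[0,-4,28] → ·  [on edge]
    (5,7)@(11, 15): e=[24,12,-12] → ·
    (6,7)@(13, 15): e=[12,0,12] → ·  [on edge]
  covered (1 px):
    · · · · · · ·
    · · · · · · ·
    · · · · · · ·
    · · · · · · ·
    · · · · · · ·
    · · · · · · ·
    · · · · · # ·
    · · · · · · ·
    · · · · · · ·
    · · · · · · ·
    · · · · · · ·
    · · · · · · ·
T3:
  2·area = 8
  edge (12, 14)→(10, 20): d=(-2,6) right/bottom  bias=-1
  edge (10, 20)→(12, 10): d=(2,-10) top-left  bias=+0
  edge (12, 10)→(12, 14): d=(0,4) right/bottom  bias=-1
    (6,2)@(13, 5): e=[12,0,-4] → ·  [on edge]
    (6,5)@(13, 11): e=[0,12,-4] → ·  [on edge]
    (5,7)@(11, 15): e=[4,0,4] → #  [on edge]
    (6,7)@(13, 15): e=[-8,20,-4] → ·
    (5,8)@(11, 17): e=[0,4,4] → ·  [on edge]
    (4,11)@(9, 23): e=[0,-4,12] → ·  [on edge]
  covered (1 px):
    · · · · · · ·
    · · · · · · ·
    · · · · · · ·
    · · · · · · ·
    · · · · · · ·
    · · · · · · ·
    · · · · · · ·
    · · · · · # ·
    · · · · · · ·
    · · · · · · ·
    · · · · · · ·
    · · · · · · ·
T4:
  2·area = 40  (B↔C swapped to make it positive)
  edge (2, 16)→(6, 12): d=(4,-4) top-left  bias=+0
  edge (6, 12)→(4, 24): d=(-2,12) right/bottom  bias=-1
  edge (4, 24)→(2, 16): d=(-2,-8) top-left  bias=+0
    (6,2)@(13, 5): e=[0,-70,110] → ·  [on edge]
    (5,3)@(11, 7): e=[0,-50,90] → ·  [on edge]
    (4,4)@(9, 9): e=[0,-30,70] → ·  [on edge]
    (3,5)@(7, 11): e=[0,-10,50] → ·  [on edge]
    (2,6)@(5, 13): e=[0,10,30] → #  [on edge]
    (3,6)@(7, 13): e=[8,-14,46] → ·
    (1,7)@(3, 15): e=[0,30,10] → #  [on edge]
    (3,7)@(7, 15): e=[16,-18,42] → ·
    (0,8)@(1, 17): e=[0,50,-10] → ·  [on edge]
    (1,8)@(3, 17): e=[8,26,6] → #
    (3,8)@(7, 17): e=[24,-22,38] → ·
    (1,9)@(3, 19): e=[16,22,2] → #
  covered (6 px):
    · · · · · · ·
    · · · · · · ·
    · · · · · · ·
    · · · · · · ·
    · · · · · · ·
    · · · · · · ·
    · · # · · · ·
    · # # · · · ·
    · # # · · · ·
    · # · · · · ·
    · · · · · · ·
    · · · · · · ·

Final: [[1,5],[2,6],[3,6],[4,6],[3,7]]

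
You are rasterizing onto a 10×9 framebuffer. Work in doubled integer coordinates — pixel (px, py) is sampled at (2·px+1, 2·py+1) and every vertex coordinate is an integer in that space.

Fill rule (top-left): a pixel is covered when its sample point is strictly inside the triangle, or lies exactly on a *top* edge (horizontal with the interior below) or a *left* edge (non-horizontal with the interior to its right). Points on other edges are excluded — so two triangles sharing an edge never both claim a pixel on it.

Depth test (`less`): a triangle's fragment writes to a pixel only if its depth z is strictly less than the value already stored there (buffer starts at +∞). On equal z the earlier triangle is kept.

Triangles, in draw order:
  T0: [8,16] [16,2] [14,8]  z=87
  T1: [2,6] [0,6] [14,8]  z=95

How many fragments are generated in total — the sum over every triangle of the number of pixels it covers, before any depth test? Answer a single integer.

T0:
  2·area = 20
  edge (8, 16)→(16, 2): d=(8,-14) top-left  bias=+0
  edge (16, 2)→(14, 8): d=(-2,6) right/bottom  bias=-1
  edge (14, 8)→(8, 16): d=(-6,8) right/bottom  bias=-1
    (7,2)@(15, 5): e=[10,0,10] → .  [on edge]
    (6,4)@(13, 9): e=[14,4,2] → X
    (7,4)@(15, 9): e=[42,-8,-14] → .
    (5,5)@(11, 11): e=[2,12,6] → X
    (6,5)@(13, 11): e=[30,0,-10] → .  [on edge]
    (5,6)@(11, 13): e=[18,8,-6] → .
    (5,8)@(11, 17): e=[50,0,-30] → .  [on edge]
  covered (2 px):
    . . . . . . . . . .
    . . . . . . . . . .
    . . . . . . . . . .
    . . . . . . . . . .
    . . . . . . X . . .
    . . . . . X . . . .
    . . . . . . . . . .
    . . . . . . . . . .
    . . . . . . . . . .
T1:
  2·area = 4  (B↔C swapped to make it positive)
  edge (2, 6)→(14, 8): d=(12,2) right/bottom  bias=-1
  edge (14, 8)→(0, 6): d=(-14,-2) top-left  bias=+0
  edge (0, 6)→(2, 6): d=(2,0) top-left  bias=+0
    (3,3)@(7, 7): e=[2,0,2] → X  [on edge]
    (4,3)@(9, 7): e=[-2,4,2] → .
    (3,4)@(7, 9): e=[26,-28,6] → .
  covered (1 px):
    . . . . . . . . . .
    . . . . . . . . . .
    . . . . . . . . . .
    . . . X . . . . . .
    . . . . . . . . . .
    . . . . . . . . . .
    . . . . . . . . . .
    . . . . . . . . . .
    . . . . . . . . . .

Final: 3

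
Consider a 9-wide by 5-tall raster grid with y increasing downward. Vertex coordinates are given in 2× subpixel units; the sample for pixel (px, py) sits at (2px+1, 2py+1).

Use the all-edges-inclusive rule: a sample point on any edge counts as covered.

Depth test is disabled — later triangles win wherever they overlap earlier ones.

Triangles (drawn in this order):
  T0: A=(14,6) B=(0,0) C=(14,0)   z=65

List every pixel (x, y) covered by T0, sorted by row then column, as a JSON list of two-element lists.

T0:
  2·area = 84
  edge (14, 6)→(0, 0): d=(-14,-6) inclusive
  edge (0, 0)→(14, 0): d=(14,0) inclusive
  edge (14, 0)→(14, 6): d=(0,6) inclusive
    (1,0)@(3, 1): e=[4,14,66] → █
    (2,0)@(5, 1): e=[16,14,54] → █
    (3,0)@(7, 1): e=[28,14,42] → █
    (4,0)@(9, 1): e=[40,14,30] → █
    (5,0)@(11, 1): e=[52,14,18] → █
    (6,0)@(13, 1): e=[64,14,6] → █
    (7,0)@(15, 1): e=[76,14,-6] → ·
    (1,1)@(3, 3): e=[-24,42,66] → ·
    (2,1)@(5, 3): e=[-12,42,54] → ·
    (3,1)@(7, 3): e=[0,42,42] → █  [on edge]
    (7,1)@(15, 3): e=[48,42,-6] → ·
    (3,2)@(7, 5): e=[-28,70,42] → ·
  covered (11 px):
    · █ █ █ █ █ █ · ·
    · · · █ █ █ █ · ·
    · · · · · · █ · ·
    · · · · · · · · ·
    · · · · · · · · ·

Final: [[1,0],[2,0],[3,0],[4,0],[5,0],[6,0],[3,1],[4,1],[5,1],[6,1],[6,2]]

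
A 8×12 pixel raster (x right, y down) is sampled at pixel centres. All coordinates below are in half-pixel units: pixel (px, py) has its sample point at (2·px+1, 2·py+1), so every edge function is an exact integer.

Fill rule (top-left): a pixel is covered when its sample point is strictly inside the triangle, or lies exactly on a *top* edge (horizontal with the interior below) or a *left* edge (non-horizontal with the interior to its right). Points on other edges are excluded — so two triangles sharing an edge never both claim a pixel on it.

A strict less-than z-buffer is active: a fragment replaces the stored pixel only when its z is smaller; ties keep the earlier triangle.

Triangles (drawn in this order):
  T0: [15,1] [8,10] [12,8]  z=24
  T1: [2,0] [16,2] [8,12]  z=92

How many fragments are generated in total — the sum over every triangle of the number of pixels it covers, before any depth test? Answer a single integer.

T0:
  2·area = 22  (B↔C swapped to make it positive)
  edge (15, 1)→(12, 8): d=(-3,7) right/bottom  bias=-1
  edge (12, 8)→(8, 10): d=(-4,2) right/bottom  bias=-1
  edge (8, 10)→(15, 1): d=(7,-9) top-left  bias=+0
    (7,0)@(15, 1): e=[0,22,0] → ·  [on edge]
    (6,2)@(13, 5): e=[2,10,10] → #
    (7,2)@(15, 5): e=[-12,6,28] → ·
    (5,3)@(11, 7): e=[10,6,6] → #
    (6,3)@(13, 7): e=[-4,2,24] → ·
    (4,4)@(9, 9): e=[18,2,2] → #
    (5,4)@(11, 9): e=[4,-2,20] → ·
    (4,5)@(9, 11): e=[12,-6,16] → ·
    (4,7)@(9, 15): e=[0,-22,44] → ·  [on edge]
    (0,9)@(1, 19): e=[44,-22,0] → ·  [on edge]
  covered (3 px):
    · · · · · · · ·
    · · · · · · · ·
    · · · · · · # ·
    · · · · · # · ·
    · · · · # · · ·
    · · · · · · · ·
    · · · · · · · ·
    · · · · · · · ·
    · · · · · · · ·
    · · · · · · · ·
    · · · · · · · ·
    · · · · · · · ·
T1:
  2·area = 156
  edge (2, 0)→(16, 2): d=(14,2) right/bottom  bias=-1
  edge (16, 2)→(8, 12): d=(-8,10) right/bottom  bias=-1
  edge (8, 12)→(2, 0): d=(-6,-12) top-left  bias=+0
    (1,0)@(3, 1): e=[12,138,6] → #
    (2,0)@(5, 1): e=[8,118,30] → #
    (3,0)@(7, 1): e=[4,98,54] → #
    (4,0)@(9, 1): e=[0,78,78] → ·  [on edge]
    (1,1)@(3, 3): e=[40,122,-6] → ·
    (2,1)@(5, 3): e=[36,102,18] → #
    (4,1)@(9, 3): e=[28,62,66] → #
    (5,1)@(11, 3): e=[24,42,90] → #
    (6,1)@(13, 3): e=[20,22,114] → #
    (7,1)@(15, 3): e=[16,2,138] → #
    (2,2)@(5, 5): e=[64,86,6] → #
    (7,2)@(15, 5): e=[44,-14,126] → ·
  covered (19 px):
    · # # # · · · ·
    · · # # # # # #
    · · # # # # # ·
    · · · # # # · ·
    · · · # # · · ·
    · · · · · · · ·
    · · · · · · · ·
    · · · · · · · ·
    · · · · · · · ·
    · · · · · · · ·
    · · · · · · · ·
    · · · · · · · ·

Result: 22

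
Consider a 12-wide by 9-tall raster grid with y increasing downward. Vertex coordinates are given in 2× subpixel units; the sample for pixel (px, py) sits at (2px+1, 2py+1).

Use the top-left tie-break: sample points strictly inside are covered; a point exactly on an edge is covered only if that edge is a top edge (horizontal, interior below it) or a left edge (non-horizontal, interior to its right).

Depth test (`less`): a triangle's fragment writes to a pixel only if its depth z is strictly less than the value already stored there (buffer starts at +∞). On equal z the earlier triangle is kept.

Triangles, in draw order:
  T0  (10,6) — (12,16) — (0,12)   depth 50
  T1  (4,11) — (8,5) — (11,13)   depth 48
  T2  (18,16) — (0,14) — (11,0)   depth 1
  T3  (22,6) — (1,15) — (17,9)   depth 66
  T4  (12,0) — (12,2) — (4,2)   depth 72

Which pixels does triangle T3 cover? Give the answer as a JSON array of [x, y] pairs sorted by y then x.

T0:
  2·area = 112
  edge (10, 6)→(12, 16): d=(2,10) right/bottom  bias=-1
  edge (12, 16)→(0, 12): d=(-12,-4) top-left  bias=+0
  edge (0, 12)→(10, 6): d=(10,-6) top-left  bias=+0
    (4,0)@(9, 1): e=[0,168,-56] → ·  [on edge]
    (7,1)@(15, 3): e=[-56,168,0] → ·  [on edge]
    (4,3)@(9, 7): e=[12,96,4] → █
    (5,3)@(11, 7): e=[-8,104,16] → ·
    (2,4)@(5, 9): e=[56,56,0] → █  [on edge]
    (3,4)@(7, 9): e=[36,64,12] → █
    (5,4)@(11, 9): e=[-4,80,36] → ·
    (1,5)@(3, 11): e=[80,24,8] → █
    (5,5)@(11, 11): e=[0,56,56] → ·  [on edge]
    (1,6)@(3, 13): e=[84,0,28] → █  [on edge]
    (5,6)@(11, 13): e=[4,32,76] → █
    (6,6)@(13, 13): e=[-16,40,88] → ·
    (4,7)@(9, 15): e=[28,0,84] → █  [on edge]
    (7,8)@(15, 17): e=[-28,0,140] → ·  [on edge]
  covered (15 px):
    · · · · · · · · · · · ·
    · · · · · · · · · · · ·
    · · · · · · · · · · · ·
    · · · · █ · · · · · · ·
    · · █ █ █ · · · · · · ·
    · █ █ █ █ · · · · · · ·
    · █ █ █ █ █ · · · · · ·
    · · · · █ █ · · · · · ·
    · · · · · · · · · · · ·
T1:
  2·area = 50
  edge (4, 11)→(8, 5): d=(4,-6) top-left  bias=+0
  edge (8, 5)→(11, 13): d=(3,8) right/bottom  bias=-1
  edge (11, 13)→(4, 11): d=(-7,-2) top-left  bias=+0
    (3,3)@(7, 7): e=[2,14,34] → █
    (4,3)@(9, 7): e=[14,-2,38] → ·
    (3,4)@(7, 9): e=[10,20,20] → █
    (4,4)@(9, 9): e=[22,4,24] → █
    (5,4)@(11, 9): e=[34,-12,28] → ·
    (2,5)@(5, 11): e=[6,42,2] → █
    (5,5)@(11, 11): e=[42,-6,14] → ·
    (2,6)@(5, 13): e=[14,48,-12] → ·
    (3,6)@(7, 13): e=[26,32,-8] → ·
    (4,6)@(9, 13): e=[38,16,-4] → ·
    (5,6)@(11, 13): e=[50,0,0] → ·  [on edge]
  covered (6 px):
    · · · · · · · · · · · ·
    · · · · · · · · · · · ·
    · · · · · · · · · · · ·
    · · · █ · · · · · · · ·
    · · · █ █ · · · · · · ·
    · · █ █ █ · · · · · · ·
    · · · · · · · · · · · ·
    · · · · · · · · · · · ·
    · · · · · · · · · · · ·
T2:
  2·area = 274
  edge (18, 16)→(0, 14): d=(-18,-2) top-left  bias=+0
  edge (0, 14)→(11, 0): d=(11,-14) top-left  bias=+0
  edge (11, 0)→(18, 16): d=(7,16) right/bottom  bias=-1
    (5,0)@(11, 1): e=[256,11,7] → █
    (6,0)@(13, 1): e=[260,39,-25] → ·
    (4,1)@(9, 3): e=[216,5,53] → █
    (6,1)@(13, 3): e=[224,61,-11] → ·
    (4,2)@(9, 5): e=[180,27,67] → █
    (6,2)@(13, 5): e=[188,83,3] → █
    (7,2)@(15, 5): e=[192,111,-29] → ·
    (3,3)@(7, 7): e=[140,21,113] → █
    (7,3)@(15, 7): e=[156,133,-15] → ·
    (2,4)@(5, 9): e=[100,15,159] → █
    (7,4)@(15, 9): e=[120,155,-1] → ·
    (1,5)@(3, 11): e=[60,9,205] → █
    (4,7)@(9, 15): e=[0,137,137] → █  [on edge]
  covered (35 px):
    · · · · · █ · · · · · ·
    · · · · █ █ · · · · · ·
    · · · · █ █ █ · · · · ·
    · · · █ █ █ █ · · · · ·
    · · █ █ █ █ █ · · · · ·
    · █ █ █ █ █ █ █ · · · ·
    █ █ █ █ █ █ █ █ · · · ·
    · · · · █ █ █ █ █ · · ·
    · · · · · · · · · · · ·
T3:
  2·area = 18  (B↔C swapped to make it positive)
  edge (22, 6)→(17, 9): d=(-5,3) right/bottom  bias=-1
  edge (17, 9)→(1, 15): d=(-16,6) right/bottom  bias=-1
  edge (1, 15)→(22, 6): d=(21,-9) top-left  bias=+0
    (7,4)@(15, 9): e=[6,12,0] → █  [on edge]
    (8,4)@(17, 9): e=[0,0,18] → ·  [on edge]
    (5,5)@(11, 11): e=[8,4,6] → █
    (6,5)@(13, 11): e=[2,-8,24] → ·
    (7,5)@(15, 11): e=[-4,-20,42] → ·
    (5,6)@(11, 13): e=[-2,-28,48] → ·
    (0,7)@(1, 15): e=[18,0,0] → ·  [on edge]
    (3,7)@(7, 15): e=[0,-36,54] → ·  [on edge]
  covered (2 px):
    · · · · · · · · · · · ·
    · · · · · · · · · · · ·
    · · · · · · · · · · · ·
    · · · · · · · · · · · ·
    · · · · · · · █ · · · ·
    · · · · · █ · · · · · ·
    · · · · · · · · · · · ·
    · · · · · · · · · · · ·
    · · · · · · · · · · · ·
T4:
  2·area = 16
  edge (12, 0)→(12, 2): d=(0,2) right/bottom  bias=-1
  edge (12, 2)→(4, 2): d=(-8,0) right/bottom  bias=-1
  edge (4, 2)→(12, 0): d=(8,-2) top-left  bias=+0
    (4,0)@(9, 1): e=[6,8,2] → █
    (5,0)@(11, 1): e=[2,8,6] → █
    (6,0)@(13, 1): e=[-2,8,10] → ·
    (4,1)@(9, 3): e=[6,-8,18] → ·
    (5,1)@(11, 3): e=[2,-8,22] → ·
  covered (2 px):
    · · · · █ █ · · · · · ·
    · · · · · · · · · · · ·
    · · · · · · · · · · · ·
    · · · · · · · · · · · ·
    · · · · · · · · · · · ·
    · · · · · · · · · · · ·
    · · · · · · · · · · · ·
    · · · · · · · · · · · ·
    · · · · · · · · · · · ·

Answer: [[7,4],[5,5]]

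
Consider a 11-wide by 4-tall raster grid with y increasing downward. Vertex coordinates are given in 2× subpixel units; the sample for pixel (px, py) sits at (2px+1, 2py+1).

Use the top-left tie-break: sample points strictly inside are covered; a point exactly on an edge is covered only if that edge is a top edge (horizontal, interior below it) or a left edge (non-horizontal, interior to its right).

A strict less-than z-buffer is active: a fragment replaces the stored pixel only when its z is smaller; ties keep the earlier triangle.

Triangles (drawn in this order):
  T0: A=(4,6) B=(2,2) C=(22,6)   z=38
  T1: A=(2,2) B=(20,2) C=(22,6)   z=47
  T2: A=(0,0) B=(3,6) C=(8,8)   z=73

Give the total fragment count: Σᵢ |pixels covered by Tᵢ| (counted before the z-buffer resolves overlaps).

T0:
  2·area = 72
  edge (4, 6)→(2, 2): d=(-2,-4) top-left  bias=+0
  edge (2, 2)→(22, 6): d=(20,4) right/bottom  bias=-1
  edge (22, 6)→(4, 6): d=(-18,0) right/bottom  bias=-1
    (1,1)@(3, 3): e=[2,16,54] → █
    (2,1)@(5, 3): e=[10,8,54] → █
    (3,1)@(7, 3): e=[18,0,54] → ·  [on edge]
    (1,2)@(3, 5): e=[-2,56,18] → ·
    (2,2)@(5, 5): e=[6,48,18] → █
    (3,2)@(7, 5): e=[14,40,18] → █
    (4,2)@(9, 5): e=[22,32,18] → █
    (5,2)@(11, 5): e=[30,24,18] → █
    (6,2)@(13, 5): e=[38,16,18] → █
    (7,2)@(15, 5): e=[46,8,18] → █
    (8,2)@(17, 5): e=[54,0,18] → ·  [on edge]
    (2,3)@(5, 7): e=[2,88,-18] → ·
  covered (8 px):
    · · · · · · · · · · ·
    · █ █ · · · · · · · ·
    · · █ █ █ █ █ █ · · ·
    · · · · · · · · · · ·
T1:
  2·area = 72
  edge (2, 2)→(20, 2): d=(18,0) top-left  bias=+0
  edge (20, 2)→(22, 6): d=(2,4) right/bottom  bias=-1
  edge (22, 6)→(2, 2): d=(-20,-4) top-left  bias=+0
    (3,1)@(7, 3): e=[18,54,0] → █  [on edge]
    (4,1)@(9, 3): e=[18,46,8] → █
    (5,1)@(11, 3): e=[18,38,16] → █
    (6,1)@(13, 3): e=[18,30,24] → █
    (7,1)@(15, 3): e=[18,22,32] → █
    (8,1)@(17, 3): e=[18,14,40] → █
    (9,1)@(19, 3): e=[18,6,48] → █
    (10,1)@(21, 3): e=[18,-2,56] → ·
    (3,2)@(7, 5): e=[54,58,-40] → ·
    (4,2)@(9, 5): e=[54,50,-32] → ·
    (5,2)@(11, 5): e=[54,42,-24] → ·
    (6,2)@(13, 5): e=[54,34,-16] → ·
    (8,2)@(17, 5): e=[54,18,0] → █  [on edge]
  covered (10 px):
    · · · · · · · · · · ·
    · · · █ █ █ █ █ █ █ ·
    · · · · · · · · █ █ █
    · · · · · · · · · · ·
T2:
  2·area = 24  (B↔C swapped to make it positive)
  edge (0, 0)→(8, 8): d=(8,8) right/bottom  bias=-1
  edge (8, 8)→(3, 6): d=(-5,-2) top-left  bias=+0
  edge (3, 6)→(0, 0): d=(-3,-6) top-left  bias=+0
    (0,0)@(1, 1): e=[0,21,3] → ·  [on edge]
    (1,1)@(3, 3): e=[0,15,9] → ·  [on edge]
    (1,2)@(3, 5): e=[16,5,3] → █
    (2,2)@(5, 5): e=[0,9,15] → ·  [on edge]
    (1,3)@(3, 7): e=[32,-5,-3] → ·
    (3,3)@(7, 7): e=[0,3,21] → ·  [on edge]
  covered (1 px):
    · · · · · · · · · · ·
    · · · · · · · · · · ·
    · █ · · · · · · · · ·
    · · · · · · · · · · ·

Result: 19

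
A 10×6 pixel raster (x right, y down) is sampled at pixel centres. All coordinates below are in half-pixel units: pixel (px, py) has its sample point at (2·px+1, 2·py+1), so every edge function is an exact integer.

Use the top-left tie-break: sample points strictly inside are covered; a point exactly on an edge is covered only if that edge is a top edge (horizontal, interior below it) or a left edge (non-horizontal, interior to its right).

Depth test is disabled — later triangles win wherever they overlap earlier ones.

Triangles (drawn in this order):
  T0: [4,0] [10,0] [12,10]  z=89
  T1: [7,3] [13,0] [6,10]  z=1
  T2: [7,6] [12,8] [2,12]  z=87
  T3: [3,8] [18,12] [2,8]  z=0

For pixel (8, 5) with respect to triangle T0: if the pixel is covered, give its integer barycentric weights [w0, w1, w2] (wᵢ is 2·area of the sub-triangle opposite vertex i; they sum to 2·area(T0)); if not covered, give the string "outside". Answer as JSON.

T0:
  2·area = 60
  edge (4, 0)→(10, 0): d=(6,0) top-left  bias=+0
  edge (10, 0)→(12, 10): d=(2,10) right/bottom  bias=-1
  edge (12, 10)→(4, 0): d=(-8,-10) top-left  bias=+0
    (2,0)@(5, 1): e=[6,52,2] → #
    (3,0)@(7, 1): e=[6,32,22] → #
    (4,0)@(9, 1): e=[6,12,42] → #
    (5,0)@(11, 1): e=[6,-8,62] → ·
    (2,1)@(5, 3): e=[18,56,-14] → ·
    (3,1)@(7, 3): e=[18,36,6] → #
    (5,1)@(11, 3): e=[18,-4,46] → ·
    (3,2)@(7, 5): e=[30,40,-10] → ·
    (4,2)@(9, 5): e=[30,20,10] → #
    (5,2)@(11, 5): e=[30,0,30] → ·  [on edge]
    (4,3)@(9, 7): e=[42,24,-6] → ·
    (5,3)@(11, 7): e=[42,4,14] → #
  covered (7 px):
    · · # # # · · · · ·
    · · · # # · · · · ·
    · · · · # · · · · ·
    · · · · · # · · · ·
    · · · · · · · · · ·
    · · · · · · · · · ·
T1:
  2·area = 39
  edge (7, 3)→(13, 0): d=(6,-3) top-left  bias=+0
  edge (13, 0)→(6, 10): d=(-7,10) right/bottom  bias=-1
  edge (6, 10)→(7, 3): d=(1,-7) top-left  bias=+0
    (5,0)@(11, 1): e=[0,13,26] → #  [on edge]
    (6,0)@(13, 1): e=[6,-7,40] → ·
    (3,1)@(7, 3): e=[0,39,0] → #  [on edge]
    (4,1)@(9, 3): e=[6,19,14] → #
    (5,1)@(11, 3): e=[12,-1,28] → ·
    (1,2)@(3, 5): e=[0,65,-26] → ·  [on edge]
    (3,2)@(7, 5): e=[12,25,2] → #
    (5,2)@(11, 5): e=[24,-15,30] → ·
    (3,3)@(7, 7): e=[24,11,4] → #
    (4,3)@(9, 7): e=[30,-9,18] → ·
    (3,4)@(7, 9): e=[36,-3,6] → ·
  covered (6 px):
    · · · · · # · · · ·
    · · · # # · · · · ·
    · · · # # · · · · ·
    · · · # · · · · · ·
    · · · · · · · · · ·
    · · · · · · · · · ·
T2:
  2·area = 40
  edge (7, 6)→(12, 8): d=(5,2) right/bottom  bias=-1
  edge (12, 8)→(2, 12): d=(-10,4) right/bottom  bias=-1
  edge (2, 12)→(7, 6): d=(5,-6) top-left  bias=+0
    (3,3)@(7, 7): e=[5,30,5] → #
    (4,3)@(9, 7): e=[1,22,17] → #
    (5,3)@(11, 7): e=[-3,14,29] → ·
    (2,4)@(5, 9): e=[19,18,3] → #
    (5,4)@(11, 9): e=[7,-6,39] → ·
    (1,5)@(3, 11): e=[33,6,1] → #
    (2,5)@(5, 11): e=[29,-2,13] → ·
    (3,5)@(7, 11): e=[25,-10,25] → ·
    (4,5)@(9, 11): e=[21,-18,37] → ·
  covered (6 px):
    · · · · · · · · · ·
    · · · · · · · · · ·
    · · · · · · · · · ·
    · · · # # · · · · ·
    · · # # # · · · · ·
    · # · · · · · · · ·
T3:
  2·area = 4
  edge (3, 8)→(18, 12): d=(15,4) right/bottom  bias=-1
  edge (18, 12)→(2, 8): d=(-16,-4) top-left  bias=+0
  edge (2, 8)→(3, 8): d=(1,0) top-left  bias=+0
  covered (0 px):
    · · · · · · · · · ·
    · · · · · · · · · ·
    · · · · · · · · · ·
    · · · · · · · · · ·
    · · · · · · · · · ·
    · · · · · · · · · ·

Result: "outside"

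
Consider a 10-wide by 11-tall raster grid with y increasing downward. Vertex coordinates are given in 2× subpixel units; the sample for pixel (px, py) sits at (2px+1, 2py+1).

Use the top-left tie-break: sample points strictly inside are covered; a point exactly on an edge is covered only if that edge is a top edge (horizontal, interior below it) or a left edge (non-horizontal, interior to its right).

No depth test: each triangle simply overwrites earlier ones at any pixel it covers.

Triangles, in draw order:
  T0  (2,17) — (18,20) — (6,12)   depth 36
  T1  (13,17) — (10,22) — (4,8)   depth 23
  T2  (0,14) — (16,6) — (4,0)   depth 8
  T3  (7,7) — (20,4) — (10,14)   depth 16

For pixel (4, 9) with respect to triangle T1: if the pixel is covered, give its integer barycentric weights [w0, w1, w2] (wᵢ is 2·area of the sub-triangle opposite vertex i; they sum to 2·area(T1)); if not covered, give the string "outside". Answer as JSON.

T0:
  2·area = 92  (B↔C swapped to make it positive)
  edge (2, 17)→(6, 12): d=(4,-5) top-left  bias=+0
  edge (6, 12)→(18, 20): d=(12,8) right/bottom  bias=-1
  edge (18, 20)→(2, 17): d=(-16,-3) top-left  bias=+0
    (3,6)@(7, 13): e=[9,4,79] → #
    (4,6)@(9, 13): e=[19,-12,85] → ·
    (2,7)@(5, 15): e=[7,44,41] → #
    (4,7)@(9, 15): e=[27,12,53] → #
    (5,7)@(11, 15): e=[37,-4,59] → ·
    (1,8)@(3, 17): e=[5,84,3] → #
    (5,8)@(11, 17): e=[45,20,27] → #
    (6,8)@(13, 17): e=[55,4,33] → #
    (7,8)@(15, 17): e=[65,-12,39] → ·
    (1,9)@(3, 19): e=[13,108,-29] → ·
    (2,9)@(5, 19): e=[23,92,-23] → ·
    (3,9)@(7, 19): e=[33,76,-17] → ·
  covered (12 px):
    · · · · · · · · · ·
    · · · · · · · · · ·
    · · · · · · · · · ·
    · · · · · · · · · ·
    · · · · · · · · · ·
    · · · · · · · · · ·
    · · · # · · · · · ·
    · · # # # · · · · ·
    · # # # # # # · · ·
    · · · · · · # # · ·
    · · · · · · · · · ·
T1:
  2·area = 72
  edge (13, 17)→(10, 22): d=(-3,5) right/bottom  bias=-1
  edge (10, 22)→(4, 8): d=(-6,-14) top-left  bias=+0
  edge (4, 8)→(13, 17): d=(9,9) right/bottom  bias=-1
    (0,0)@(1, 1): e=[108,0,-36] → ·  [on edge]
    (0,2)@(1, 5): e=[96,-24,0] → ·  [on edge]
    (1,3)@(3, 7): e=[80,-8,0] → ·  [on edge]
    (9,3)@(19, 7): e=[0,216,-144] → ·  [on edge]
    (2,4)@(5, 9): e=[64,8,0] → ·  [on edge]
    (3,5)@(7, 11): e=[48,24,0] → ·  [on edge]
    (3,6)@(7, 13): e=[42,12,18] → #
    (4,6)@(9, 13): e=[32,40,0] → ·  [on edge]
    (3,7)@(7, 15): e=[36,0,36] → #  [on edge]
    (4,7)@(9, 15): e=[26,28,18] → #
    (5,7)@(11, 15): e=[16,56,0] → ·  [on edge]
    (3,8)@(7, 17): e=[30,-12,54] → ·
    (6,8)@(13, 17): e=[0,72,0] → ·  [on edge]
    (7,9)@(15, 19): e=[-16,88,0] → ·  [on edge]
    (8,10)@(17, 21): e=[-32,104,0] → ·  [on edge]
  covered (7 px):
    · · · · · · · · · ·
    · · · · · · · · · ·
    · · · · · · · · · ·
    · · · · · · · · · ·
    · · · · · · · · · ·
    · · · · · · · · · ·
    · · · # · · · · · ·
    · · · # # · · · · ·
    · · · · # # · · · ·
    · · · · # # · · · ·
    · · · · · · · · · ·
T2:
  2·area = 192  (B↔C swapped to make it positive)
  edge (0, 14)→(4, 0): d=(4,-14) top-left  bias=+0
  edge (4, 0)→(16, 6): d=(12,6) right/bottom  bias=-1
  edge (16, 6)→(0, 14): d=(-16,8) right/bottom  bias=-1
    (2,0)@(5, 1): e=[18,6,168] → #
    (3,0)@(7, 1): e=[46,-6,152] → ·
    (2,1)@(5, 3): e=[26,30,136] → #
    (3,1)@(7, 3): e=[54,18,120] → #
    (4,1)@(9, 3): e=[82,6,104] → #
    (5,1)@(11, 3): e=[110,-6,88] → ·
    (1,2)@(3, 5): e=[6,66,120] → #
    (5,2)@(11, 5): e=[118,18,56] → #
    (6,2)@(13, 5): e=[146,6,40] → #
    (7,2)@(15, 5): e=[174,-6,24] → ·
    (1,3)@(3, 7): e=[14,90,88] → #
    (7,3)@(15, 7): e=[182,18,-8] → ·
  covered (24 px):
    · · # · · · · · · ·
    · · # # # · · · · ·
    · # # # # # # · · ·
    · # # # # # # · · ·
    · # # # # · · · · ·
    # # # · · · · · · ·
    # · · · · · · · · ·
    · · · · · · · · · ·
    · · · · · · · · · ·
    · · · · · · · · · ·
    · · · · · · · · · ·
T3:
  2·area = 100
  edge (7, 7)→(20, 4): d=(13,-3) top-left  bias=+0
  edge (20, 4)→(10, 14): d=(-10,10) right/bottom  bias=-1
  edge (10, 14)→(7, 7): d=(-3,-7) top-left  bias=+0
    (8,2)@(17, 5): e=[4,20,76] → #
    (9,2)@(19, 5): e=[10,0,90] → ·  [on edge]
    (3,3)@(7, 7): e=[0,100,0] → #  [on edge]
    (4,3)@(9, 7): e=[6,80,14] → #
    (5,3)@(11, 7): e=[12,60,28] → #
    (6,3)@(13, 7): e=[18,40,42] → #
    (7,3)@(15, 7): e=[24,20,56] → #
    (8,3)@(17, 7): e=[30,0,70] → ·  [on edge]
    (3,4)@(7, 9): e=[26,80,-6] → ·
    (4,4)@(9, 9): e=[32,60,8] → #
    (7,4)@(15, 9): e=[50,0,50] → ·  [on edge]
    (4,5)@(9, 11): e=[58,40,2] → #
    (6,5)@(13, 11): e=[70,0,30] → ·  [on edge]
    (5,6)@(11, 13): e=[90,0,10] → ·  [on edge]
    (4,7)@(9, 15): e=[110,0,-10] → ·  [on edge]
    (3,8)@(7, 17): e=[130,0,-30] → ·  [on edge]
    (2,9)@(5, 19): e=[150,0,-50] → ·  [on edge]
    (1,10)@(3, 21): e=[170,0,-70] → ·  [on edge]
    (6,10)@(13, 21): e=[200,-100,0] → ·  [on edge]
  covered (11 px):
    · · · · · · · · · ·
    · · · · · · · · · ·
    · · · · · · · · # ·
    · · · # # # # # · ·
    · · · · # # # · · ·
    · · · · # # · · · ·
    · · · · · · · · · ·
    · · · · · · · · · ·
    · · · · · · · · · ·
    · · · · · · · · · ·
    · · · · · · · · · ·

Answer: [4,54,14]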